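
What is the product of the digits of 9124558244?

460800

9×1×2×4×5×5×8×2×4×4 = 460800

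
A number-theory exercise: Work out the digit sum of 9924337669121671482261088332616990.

154

9+9+2+4+3+3+7+6+6+9+1+2+1+6+7+1+4+8+2+2+6+1+0+8+8+3+3+2+6+1+6+9+9+0 = 154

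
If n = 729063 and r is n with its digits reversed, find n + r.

1089990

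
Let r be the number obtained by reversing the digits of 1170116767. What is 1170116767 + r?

8846227478

Reverse of 1170116767 is 7676110711.
1170116767 + 7676110711 = 8846227478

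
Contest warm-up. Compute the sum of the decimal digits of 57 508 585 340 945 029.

79

5+7+5+0+8+5+8+5+3+4+0+9+4+5+0+2+9 = 79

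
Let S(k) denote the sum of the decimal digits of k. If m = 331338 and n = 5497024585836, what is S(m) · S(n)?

1386

S(331338) = 3+3+1+3+3+8 = 21.
S(5497024585836) = 5+4+9+7+0+2+4+5+8+5+8+3+6 = 66.
21 · 66 = 1386.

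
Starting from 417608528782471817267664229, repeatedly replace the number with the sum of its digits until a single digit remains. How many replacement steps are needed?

2

417608528782471817267664229 → 130 → 4 (2 steps)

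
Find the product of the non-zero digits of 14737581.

1×4×7×3×7×5×8×1 = 23520

23520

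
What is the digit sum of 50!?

216

50! = 30414093201713378043612608166064768844377641568960512000000000000
Sum of its 65 digits: 216.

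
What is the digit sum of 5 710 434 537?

39

5+7+1+0+4+3+4+5+3+7 = 39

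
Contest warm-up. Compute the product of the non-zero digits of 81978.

4032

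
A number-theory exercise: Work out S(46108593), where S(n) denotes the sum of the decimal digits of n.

36

4+6+1+0+8+5+9+3 = 36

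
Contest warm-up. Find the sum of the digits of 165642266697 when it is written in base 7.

45

165642266697 in base 7 is 14652525015225.
Digit sum: 1+4+6+5+2+5+2+5+0+1+5+2+2+5 = 45.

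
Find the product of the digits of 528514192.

5×2×8×5×1×4×1×9×2 = 28800

28800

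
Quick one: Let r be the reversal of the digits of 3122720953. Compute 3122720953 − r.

-467551260

Reverse of 3122720953 is 3590272213.
3122720953 − 3590272213 = -467551260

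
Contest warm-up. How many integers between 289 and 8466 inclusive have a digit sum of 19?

The integers in [289, 8466] that have a digit sum of 19: 289, 298, 379, 388, 397, 469, …, 8452, 8461.
570 qualify.

570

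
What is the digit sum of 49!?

49! = 608281864034267560872252163321295376887552831379210240000000000
Sum of its 63 digits: 225.

225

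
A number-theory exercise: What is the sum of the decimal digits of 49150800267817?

4+9+1+5+0+8+0+0+2+6+7+8+1+7 = 58

58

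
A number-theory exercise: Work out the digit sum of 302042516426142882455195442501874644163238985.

3+0+2+0+4+2+5+1+6+4+2+6+1+4+2+8+8+2+4+5+5+1+9+5+4+4+2+5+0+1+8+7+4+6+4+4+1+6+3+2+3+8+9+8+5 = 183

183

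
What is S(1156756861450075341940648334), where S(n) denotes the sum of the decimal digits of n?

1+1+5+6+7+5+6+8+6+1+4+5+0+0+7+5+3+4+1+9+4+0+6+4+8+3+3+4 = 116

116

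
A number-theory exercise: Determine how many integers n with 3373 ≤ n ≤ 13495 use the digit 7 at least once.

The integers in [3373, 13495] that use the digit 7 at least once: 3373, 3374, 3375, 3376, 3377, 3378, …, 13479, 13487.
3466 qualify.

3466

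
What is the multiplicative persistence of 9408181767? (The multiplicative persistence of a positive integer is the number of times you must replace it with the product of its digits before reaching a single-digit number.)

1

9408181767 → 0 (1 step)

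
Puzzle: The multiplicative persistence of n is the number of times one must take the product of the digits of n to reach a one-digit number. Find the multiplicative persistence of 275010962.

275010962 → 0 (1 step)

1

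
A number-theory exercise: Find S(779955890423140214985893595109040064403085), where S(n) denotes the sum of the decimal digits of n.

7+7+9+9+5+5+8+9+0+4+2+3+1+4+0+2+1+4+9+8+5+8+9+3+5+9+5+1+0+9+0+4+0+0+6+4+4+0+3+0+8+5 = 185

185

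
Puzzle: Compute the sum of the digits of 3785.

23

3+7+8+5 = 23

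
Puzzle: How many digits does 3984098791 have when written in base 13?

3984098791 in base 13 is 4B6544B0A, which has 9 digits.

9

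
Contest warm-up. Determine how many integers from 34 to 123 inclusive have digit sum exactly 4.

The integers in [34, 123] that have digit sum exactly 4: 40, 103, 112, 121.
4 qualify.

4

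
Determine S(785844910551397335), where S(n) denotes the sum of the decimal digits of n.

7+8+5+8+4+4+9+1+0+5+5+1+3+9+7+3+3+5 = 87

87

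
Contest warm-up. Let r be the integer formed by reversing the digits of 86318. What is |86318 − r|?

4950

Reverse of 86318 is 81368.
|86318 − 81368| = 4950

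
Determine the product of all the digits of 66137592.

68040

6×6×1×3×7×5×9×2 = 68040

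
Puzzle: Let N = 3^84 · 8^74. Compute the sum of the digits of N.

549

3^84 · 8^74 = 80694592698380839787319337219969310106175473254978859975077863315436697749080696907720614778374054974849024
Sum of its 107 digits: 549.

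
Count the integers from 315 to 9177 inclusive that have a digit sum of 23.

The integers in [315, 9177] that have a digit sum of 23: 599, 689, 698, 779, 788, 797, …, 9167, 9176.
414 qualify.

414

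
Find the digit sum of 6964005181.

6+9+6+4+0+0+5+1+8+1 = 40

40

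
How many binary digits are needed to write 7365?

13

7365 in base 2 is 1110011000101, which has 13 digits.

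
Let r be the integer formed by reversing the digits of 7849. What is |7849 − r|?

1638

Reverse of 7849 is 9487.
|7849 − 9487| = 1638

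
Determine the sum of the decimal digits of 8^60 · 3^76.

8^60 · 3^76 = 2796498419482616766122854134252861534239562798122430276188551705850039796630429985822212096
Sum of its 91 digits: 414.

414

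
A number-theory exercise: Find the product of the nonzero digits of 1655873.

1×6×5×5×8×7×3 = 25200

25200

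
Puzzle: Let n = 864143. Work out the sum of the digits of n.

26

8+6+4+1+4+3 = 26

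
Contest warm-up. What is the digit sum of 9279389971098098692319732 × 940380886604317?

182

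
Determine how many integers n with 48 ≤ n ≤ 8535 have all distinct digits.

The integers in [48, 8535] that have all distinct digits: 48, 49, 50, 51, 52, 53, …, 8532, 8534.
4528 qualify.

4528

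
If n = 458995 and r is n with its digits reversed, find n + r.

1058849

Reverse of 458995 is 599854.
458995 + 599854 = 1058849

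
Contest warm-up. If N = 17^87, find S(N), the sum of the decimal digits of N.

566

17^87 = 111958265066587594584613248892812013697486686669259967918407174978455411256525677075398863589199442767925873
Sum of its 108 digits: 566.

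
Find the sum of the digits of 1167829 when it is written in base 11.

29

1167829 in base 11 is 728453.
Digit sum: 7+2+8+4+5+3 = 29.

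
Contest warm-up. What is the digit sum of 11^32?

139

11^32 = 2111377674535255285545615254209921
Sum of its 34 digits: 139.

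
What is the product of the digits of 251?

2×5×1 = 10

10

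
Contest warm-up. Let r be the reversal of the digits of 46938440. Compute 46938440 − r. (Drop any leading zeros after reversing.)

Reverse of 46938440 is 4483964.
46938440 − 4483964 = 42454476

42454476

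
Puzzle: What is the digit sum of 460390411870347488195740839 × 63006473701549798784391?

460390411870347488195740839 × 63006473701549798784391 = 29007576377954729325527941978373953674145874444049
Sum of its 50 digits: 252.

252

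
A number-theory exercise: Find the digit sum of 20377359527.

2+0+3+7+7+3+5+9+5+2+7 = 50

50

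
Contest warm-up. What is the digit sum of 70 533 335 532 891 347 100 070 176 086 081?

116

7+0+5+3+3+3+3+5+5+3+2+8+9+1+3+4+7+1+0+0+0+7+0+1+7+6+0+8+6+0+8+1 = 116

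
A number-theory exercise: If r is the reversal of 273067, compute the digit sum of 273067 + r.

23

Reversal of 273067 is 760372; 273067 + 760372 = 1033439.
Digit sum of 1033439: 1+0+3+3+4+3+9 = 23.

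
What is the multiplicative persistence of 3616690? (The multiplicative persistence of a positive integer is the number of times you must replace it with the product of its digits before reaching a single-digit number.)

1

3616690 → 0 (1 step)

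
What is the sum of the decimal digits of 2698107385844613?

75

2+6+9+8+1+0+7+3+8+5+8+4+4+6+1+3 = 75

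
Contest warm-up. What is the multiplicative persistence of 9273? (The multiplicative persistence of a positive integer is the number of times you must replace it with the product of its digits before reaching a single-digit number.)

9273 → 378 → 168 → 48 → 32 → 6 (5 steps)

5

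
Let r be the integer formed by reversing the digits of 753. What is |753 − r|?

Reverse of 753 is 357.
|753 − 357| = 396

396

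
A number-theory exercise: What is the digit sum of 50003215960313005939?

5+0+0+0+3+2+1+5+9+6+0+3+1+3+0+0+5+9+3+9 = 64

64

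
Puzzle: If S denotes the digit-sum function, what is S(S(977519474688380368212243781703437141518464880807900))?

First digit sum: 231.
2+3+1 = 6.

6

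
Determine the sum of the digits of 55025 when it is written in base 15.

19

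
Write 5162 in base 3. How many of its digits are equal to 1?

2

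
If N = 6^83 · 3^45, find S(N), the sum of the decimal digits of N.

6^83 · 3^45 = 114027668432403017961435505972714389960469886993388747269924909422100419171182956249088
Sum of its 87 digits: 405.

405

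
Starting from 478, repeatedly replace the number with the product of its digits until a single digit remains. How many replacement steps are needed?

478 → 224 → 16 → 6 (3 steps)

3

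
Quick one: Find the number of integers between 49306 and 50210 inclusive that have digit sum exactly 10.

12

The integers in [49306, 50210] that have digit sum exactly 10: 50005, 50014, 50023, 50032, 50041, 50050, …, 50140, 50203.
12 qualify.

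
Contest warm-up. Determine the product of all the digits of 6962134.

6×9×6×2×1×3×4 = 7776

7776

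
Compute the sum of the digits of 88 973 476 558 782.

87

8+8+9+7+3+4+7+6+5+5+8+7+8+2 = 87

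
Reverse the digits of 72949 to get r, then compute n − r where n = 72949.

-21978

Reverse of 72949 is 94927.
72949 − 94927 = -21978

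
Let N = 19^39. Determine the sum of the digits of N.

19^39 = 74368742344158402044370289529129338200416023056379
Sum of its 50 digits: 199.

199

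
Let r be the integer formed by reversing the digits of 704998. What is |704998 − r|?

194409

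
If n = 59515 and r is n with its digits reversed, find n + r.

111110

Reverse of 59515 is 51595.
59515 + 51595 = 111110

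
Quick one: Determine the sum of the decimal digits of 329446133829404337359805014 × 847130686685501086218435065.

277

329446133829404337359805014 × 847130686685501086218435065 = 279083929576786785869507649986340949187716140620415910
Sum of its 54 digits: 277.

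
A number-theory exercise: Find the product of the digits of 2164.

48

2×1×6×4 = 48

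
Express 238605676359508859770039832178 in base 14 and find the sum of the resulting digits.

238605676359508859770039832178 in base 14 is 54340673D7B38C9B51A39584CA.
Digit sum: 5+4+3+4+0+6+7+3+13+7+11+3+8+12+9+11+5+1+10+3+9+5+8+4+12+10 = 173.

173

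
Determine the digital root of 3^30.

The digital root of n equals n mod 9 (or 9 when 9 | n), so we need 3^30 mod 9.
3^30 ≡ 0 (mod 9), so the digital root is 9.

9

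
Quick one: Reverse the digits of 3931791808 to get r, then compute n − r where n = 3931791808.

-4150179585

Reverse of 3931791808 is 8081971393.
3931791808 − 8081971393 = -4150179585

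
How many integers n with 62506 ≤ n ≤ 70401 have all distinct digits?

The integers in [62506, 70401] that have all distinct digits: 62507, 62508, 62509, 62510, 62513, 62514, …, 70396, 70398.
2307 qualify.

2307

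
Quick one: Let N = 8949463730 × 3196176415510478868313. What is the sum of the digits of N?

155

8949463730 × 3196176415510478868313 = 28604064905292440066898639787490
Sum of its 32 digits: 155.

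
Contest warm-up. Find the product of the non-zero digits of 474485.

4×7×4×4×8×5 = 17920

17920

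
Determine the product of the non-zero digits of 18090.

1×8×9 = 72

72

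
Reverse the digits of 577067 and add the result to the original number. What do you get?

Reverse of 577067 is 760775.
577067 + 760775 = 1337842

1337842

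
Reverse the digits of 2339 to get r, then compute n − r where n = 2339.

Reverse of 2339 is 9332.
2339 − 9332 = -6993

-6993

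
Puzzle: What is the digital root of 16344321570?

9

1+6+3+4+4+3+2+1+5+7+0 = 36
3+6 = 9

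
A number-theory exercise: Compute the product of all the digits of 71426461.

8064

7×1×4×2×6×4×6×1 = 8064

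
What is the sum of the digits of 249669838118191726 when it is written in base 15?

88

249669838118191726 in base 15 is 88445A6B46E6101.
Digit sum: 8+8+4+4+5+10+6+11+4+6+14+6+1+0+1 = 88.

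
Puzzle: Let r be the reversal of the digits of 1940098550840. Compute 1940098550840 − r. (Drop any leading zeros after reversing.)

1459539650349

Reverse of 1940098550840 is 480558900491.
1940098550840 − 480558900491 = 1459539650349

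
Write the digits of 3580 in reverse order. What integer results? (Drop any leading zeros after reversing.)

853

Reversing 3580 gives 853.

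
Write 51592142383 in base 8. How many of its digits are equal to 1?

2

51592142383 in base 8 is 600310317057.
The digit 1 appears 2 times.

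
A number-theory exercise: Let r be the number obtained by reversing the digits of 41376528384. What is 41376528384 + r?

Reverse of 41376528384 is 48382567314.
41376528384 + 48382567314 = 89759095698

89759095698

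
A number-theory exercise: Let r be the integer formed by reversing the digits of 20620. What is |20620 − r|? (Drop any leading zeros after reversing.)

Reverse of 20620 is 2602.
|20620 − 2602| = 18018

18018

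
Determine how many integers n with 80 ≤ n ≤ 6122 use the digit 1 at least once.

2380

The integers in [80, 6122] that use the digit 1 at least once: 81, 91, 100, 101, 102, 103, …, 6121, 6122.
2380 qualify.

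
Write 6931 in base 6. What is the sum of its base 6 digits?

11

6931 in base 6 is 52031.
Digit sum: 5+2+0+3+1 = 11.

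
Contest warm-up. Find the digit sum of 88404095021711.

8+8+4+0+4+0+9+5+0+2+1+7+1+1 = 50

50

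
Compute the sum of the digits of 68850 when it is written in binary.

8

68850 in base 2 is 10000110011110010.
Digit sum: 1+0+0+0+0+1+1+0+0+1+1+1+1+0+0+1+0 = 8.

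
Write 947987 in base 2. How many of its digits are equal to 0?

8

947987 in base 2 is 11100111011100010011.
The digit 0 appears 8 times.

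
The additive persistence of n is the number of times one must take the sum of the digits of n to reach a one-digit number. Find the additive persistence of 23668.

23668 → 25 → 7 (2 steps)

2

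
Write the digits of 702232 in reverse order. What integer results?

232207

Reversing 702232 gives 232207.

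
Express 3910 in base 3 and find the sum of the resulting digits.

3910 in base 3 is 12100211.
Digit sum: 1+2+1+0+0+2+1+1 = 8.

8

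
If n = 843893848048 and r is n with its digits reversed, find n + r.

Reverse of 843893848048 is 840848398348.
843893848048 + 840848398348 = 1684742246396

1684742246396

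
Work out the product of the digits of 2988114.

2×9×8×8×1×1×4 = 4608

4608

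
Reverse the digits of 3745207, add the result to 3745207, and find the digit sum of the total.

29

Reversal of 3745207 is 7025473; 3745207 + 7025473 = 10770680.
Digit sum of 10770680: 1+0+7+7+0+6+8+0 = 29.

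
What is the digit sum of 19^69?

19^69 = 17139512525326116411423191762250532826900727845785730925360550615460152999307677371654979
Sum of its 89 digits: 379.

379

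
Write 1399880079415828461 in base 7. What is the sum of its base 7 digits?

1399880079415828461 in base 7 is 2335441653104421563553.
Digit sum: 2+3+3+5+4+4+1+6+5+3+1+0+4+4+2+1+5+6+3+5+5+3 = 75.

75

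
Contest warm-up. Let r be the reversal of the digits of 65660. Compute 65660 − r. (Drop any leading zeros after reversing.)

59004

Reverse of 65660 is 6656.
65660 − 6656 = 59004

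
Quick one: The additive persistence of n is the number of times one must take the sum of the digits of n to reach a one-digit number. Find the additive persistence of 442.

442 → 10 → 1 (2 steps)

2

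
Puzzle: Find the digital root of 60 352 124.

5

6+0+3+5+2+1+2+4 = 23
2+3 = 5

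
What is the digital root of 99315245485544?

5

9+9+3+1+5+2+4+5+4+8+5+5+4+4 = 68
6+8 = 14
1+4 = 5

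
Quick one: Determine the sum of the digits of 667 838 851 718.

6+6+7+8+3+8+8+5+1+7+1+8 = 68

68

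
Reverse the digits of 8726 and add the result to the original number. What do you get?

Reverse of 8726 is 6278.
8726 + 6278 = 15004

15004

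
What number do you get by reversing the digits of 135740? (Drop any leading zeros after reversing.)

47531

Reversing 135740 gives 47531.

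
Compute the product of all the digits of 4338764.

48384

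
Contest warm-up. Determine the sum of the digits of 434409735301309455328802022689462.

131

4+3+4+4+0+9+7+3+5+3+0+1+3+0+9+4+5+5+3+2+8+8+0+2+0+2+2+6+8+9+4+6+2 = 131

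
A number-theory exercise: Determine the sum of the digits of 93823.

25

9+3+8+2+3 = 25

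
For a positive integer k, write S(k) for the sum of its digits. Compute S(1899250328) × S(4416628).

1457

S(1899250328) = 1+8+9+9+2+5+0+3+2+8 = 47.
S(4416628) = 4+4+1+6+6+2+8 = 31.
47 · 31 = 1457.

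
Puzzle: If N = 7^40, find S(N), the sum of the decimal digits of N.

142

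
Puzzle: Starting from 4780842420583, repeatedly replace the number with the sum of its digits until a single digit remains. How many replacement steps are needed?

3

4780842420583 → 55 → 10 → 1 (3 steps)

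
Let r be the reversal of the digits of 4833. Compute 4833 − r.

Reverse of 4833 is 3384.
4833 − 3384 = 1449

1449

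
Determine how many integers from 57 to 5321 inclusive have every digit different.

2887

The integers in [57, 5321] that have every digit different: 57, 58, 59, 60, 61, 62, …, 5320, 5321.
2887 qualify.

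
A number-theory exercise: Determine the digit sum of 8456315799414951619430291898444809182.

181

8+4+5+6+3+1+5+7+9+9+4+1+4+9+5+1+6+1+9+4+3+0+2+9+1+8+9+8+4+4+4+8+0+9+1+8+2 = 181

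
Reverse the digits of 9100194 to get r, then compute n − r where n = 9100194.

Reverse of 9100194 is 4910019.
9100194 − 4910019 = 4190175

4190175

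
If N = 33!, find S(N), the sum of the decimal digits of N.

33! = 8683317618811886495518194401280000000
Sum of its 37 digits: 144.

144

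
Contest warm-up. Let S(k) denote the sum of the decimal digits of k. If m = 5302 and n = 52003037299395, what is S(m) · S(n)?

570

S(5302) = 5+3+0+2 = 10.
S(52003037299395) = 5+2+0+0+3+0+3+7+2+9+9+3+9+5 = 57.
10 · 57 = 570.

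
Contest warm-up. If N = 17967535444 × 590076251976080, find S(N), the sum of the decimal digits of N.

17967535444 × 590076251976080 = 10602215972042892440179520
Sum of its 26 digits: 92.

92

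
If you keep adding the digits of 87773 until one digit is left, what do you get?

5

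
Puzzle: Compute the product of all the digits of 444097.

4×4×4×0×9×7 = 0

0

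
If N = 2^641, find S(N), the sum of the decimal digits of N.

869

2^641 = 9124881235244390437282343211400582649786457014497119861158385035798550334417354773011825622634742799557284619147188814621377409442750875996505322639444428376503989348720529900165748384493207552
Sum of its 193 digits: 869.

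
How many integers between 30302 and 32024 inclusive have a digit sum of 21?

The integers in [30302, 32024] that have a digit sum of 21: 30369, 30378, 30387, 30396, 30459, 30468, …, 31971, 31980.
112 qualify.

112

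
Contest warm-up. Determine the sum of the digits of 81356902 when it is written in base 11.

81356902 in base 11 is 41A18710.
Digit sum: 4+1+10+1+8+7+1+0 = 32.

32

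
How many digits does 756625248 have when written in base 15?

756625248 in base 15 is 4665A3D3, which has 8 digits.

8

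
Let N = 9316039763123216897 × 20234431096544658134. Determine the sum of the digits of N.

9316039763123216897 × 20234431096544658134 = 188504764679586950893861922439197290198
Sum of its 39 digits: 208.

208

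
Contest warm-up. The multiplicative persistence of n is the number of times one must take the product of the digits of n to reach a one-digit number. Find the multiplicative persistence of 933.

2

933 → 81 → 8 (2 steps)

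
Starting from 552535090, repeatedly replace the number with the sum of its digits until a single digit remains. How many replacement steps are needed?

2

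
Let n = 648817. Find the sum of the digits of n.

34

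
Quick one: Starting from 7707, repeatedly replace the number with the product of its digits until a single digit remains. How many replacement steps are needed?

1

7707 → 0 (1 step)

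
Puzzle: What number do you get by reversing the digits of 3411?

Reversing 3411 gives 1143.

1143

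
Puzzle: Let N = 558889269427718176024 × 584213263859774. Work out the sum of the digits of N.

558889269427718176024 × 584213263859774 = 326510524228571840992336373384858576
Sum of its 36 digits: 164.

164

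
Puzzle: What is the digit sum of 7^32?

7^32 = 1104427674243920646305299201
Sum of its 28 digits: 103.

103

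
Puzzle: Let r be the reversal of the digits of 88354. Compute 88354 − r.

Reverse of 88354 is 45388.
88354 − 45388 = 42966

42966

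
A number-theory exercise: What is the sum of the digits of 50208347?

29

5+0+2+0+8+3+4+7 = 29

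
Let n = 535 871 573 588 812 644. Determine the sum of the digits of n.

90

5+3+5+8+7+1+5+7+3+5+8+8+8+1+2+6+4+4 = 90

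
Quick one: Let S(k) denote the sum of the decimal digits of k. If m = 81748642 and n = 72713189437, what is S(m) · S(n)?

S(81748642) = 8+1+7+4+8+6+4+2 = 40.
S(72713189437) = 7+2+7+1+3+1+8+9+4+3+7 = 52.
40 · 52 = 2080.

2080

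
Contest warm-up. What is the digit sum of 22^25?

22^25 = 3635524038174209847159494312722432
Sum of its 34 digits: 139.

139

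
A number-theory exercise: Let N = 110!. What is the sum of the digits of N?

657

110! = 15882455415227429404253703127090772871724410234473563207581748318444567162948183030959960131517678520479243672638179990208521148623422266876757623911219200000000000000000000000000
Sum of its 179 digits: 657.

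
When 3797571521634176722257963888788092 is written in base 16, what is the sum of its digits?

3797571521634176722257963888788092 in base 16 is BB3C17617AB2DC35CC346BC9C27C.
Digit sum: 11+11+3+12+1+7+6+1+7+10+11+2+13+12+3+5+12+12+3+4+6+11+12+9+12+2+7+12 = 217.

217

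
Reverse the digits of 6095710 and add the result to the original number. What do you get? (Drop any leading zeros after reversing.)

Reverse of 6095710 is 175906.
6095710 + 175906 = 6271616

6271616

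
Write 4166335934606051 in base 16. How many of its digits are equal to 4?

4166335934606051 in base 16 is ECD42AD65AAE3.
The digit 4 appears 1 time.

1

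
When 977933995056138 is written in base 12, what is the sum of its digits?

65

977933995056138 in base 12 is 918221B03308B6.
Digit sum: 9+1+8+2+2+1+11+0+3+3+0+8+11+6 = 65.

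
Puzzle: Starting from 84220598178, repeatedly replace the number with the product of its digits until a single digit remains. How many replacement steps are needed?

1

84220598178 → 0 (1 step)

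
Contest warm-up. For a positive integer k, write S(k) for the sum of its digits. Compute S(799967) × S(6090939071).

2068

S(799967) = 7+9+9+9+6+7 = 47.
S(6090939071) = 6+0+9+0+9+3+9+0+7+1 = 44.
47 · 44 = 2068.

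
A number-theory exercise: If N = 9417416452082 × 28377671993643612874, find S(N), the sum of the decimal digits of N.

149

9417416452082 × 28377671993643612874 = 267244355104725968407805379303668
Sum of its 33 digits: 149.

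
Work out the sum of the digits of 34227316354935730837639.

3+4+2+2+7+3+1+6+3+5+4+9+3+5+7+3+0+8+3+7+6+3+9 = 103

103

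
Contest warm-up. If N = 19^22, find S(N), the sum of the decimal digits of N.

127

19^22 = 13569980418174090907801371961
Sum of its 29 digits: 127.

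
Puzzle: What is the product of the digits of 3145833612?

51840

3×1×4×5×8×3×3×6×1×2 = 51840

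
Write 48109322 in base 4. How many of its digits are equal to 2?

4

48109322 in base 4 is 2313201130022.
The digit 2 appears 4 times.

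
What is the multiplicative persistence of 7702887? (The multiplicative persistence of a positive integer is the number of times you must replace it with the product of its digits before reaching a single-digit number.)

1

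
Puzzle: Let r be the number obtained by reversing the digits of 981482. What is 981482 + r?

Reverse of 981482 is 284189.
981482 + 284189 = 1265671

1265671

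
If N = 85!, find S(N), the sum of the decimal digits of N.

414

85! = 281710411438055027694947944226061159480056634330574206405101912752560026159795933451040286452340924018275123200000000000000000000
Sum of its 129 digits: 414.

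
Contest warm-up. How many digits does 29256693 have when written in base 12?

29256693 in base 12 is 996AB59, which has 7 digits.

7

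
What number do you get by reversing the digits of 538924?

Reversing 538924 gives 429835.

429835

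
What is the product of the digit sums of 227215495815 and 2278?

969

S(227215495815) = 2+2+7+2+1+5+4+9+5+8+1+5 = 51.
S(2278) = 2+2+7+8 = 19.
51 · 19 = 969.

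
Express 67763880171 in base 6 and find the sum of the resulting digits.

67763880171 in base 6 is 51044051043243.
Digit sum: 5+1+0+4+4+0+5+1+0+4+3+2+4+3 = 36.

36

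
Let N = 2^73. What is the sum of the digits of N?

2^73 = 9444732965739290427392
Sum of its 22 digits: 110.

110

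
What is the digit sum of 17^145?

17^145 = 26007200141556108996232824997561595292675382110218055410968045983552367730169977517516508414014946246907272079097421512285735186598039589434676639371939331637248847378464973738257
Sum of its 179 digits: 827.

827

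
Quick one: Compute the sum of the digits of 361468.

28

3+6+1+4+6+8 = 28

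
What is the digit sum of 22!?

72

22! = 1124000727777607680000
Sum of its 22 digits: 72.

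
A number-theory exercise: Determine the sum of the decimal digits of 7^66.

262

7^66 = 59768263894155949306790119265585619217025149412430681649
Sum of its 56 digits: 262.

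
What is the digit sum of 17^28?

145

17^28 = 28351092476867700887730107366063041
Sum of its 35 digits: 145.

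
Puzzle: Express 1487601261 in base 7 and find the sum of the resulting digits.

39

1487601261 in base 7 is 51602254626.
Digit sum: 5+1+6+0+2+2+5+4+6+2+6 = 39.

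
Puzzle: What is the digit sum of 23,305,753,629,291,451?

67

2+3+3+0+5+7+5+3+6+2+9+2+9+1+4+5+1 = 67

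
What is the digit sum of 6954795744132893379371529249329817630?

6+9+5+4+7+9+5+7+4+4+1+3+2+8+9+3+3+7+9+3+7+1+5+2+9+2+4+9+3+2+9+8+1+7+6+3+0 = 186

186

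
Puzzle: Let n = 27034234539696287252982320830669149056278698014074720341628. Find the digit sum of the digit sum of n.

16

First digit sum: 259.
2+5+9 = 16.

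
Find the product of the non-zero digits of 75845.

5600

7×5×8×4×5 = 5600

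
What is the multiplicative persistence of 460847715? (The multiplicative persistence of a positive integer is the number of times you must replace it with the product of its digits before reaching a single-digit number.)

1

460847715 → 0 (1 step)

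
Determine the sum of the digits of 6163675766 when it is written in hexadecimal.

56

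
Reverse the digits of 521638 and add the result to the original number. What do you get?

Reverse of 521638 is 836125.
521638 + 836125 = 1357763

1357763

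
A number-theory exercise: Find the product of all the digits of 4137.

84

4×1×3×7 = 84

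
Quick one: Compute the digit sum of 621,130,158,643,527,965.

74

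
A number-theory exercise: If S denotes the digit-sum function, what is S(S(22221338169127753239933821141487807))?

First digit sum: 144.
1+4+4 = 9.

9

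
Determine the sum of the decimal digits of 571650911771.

5+7+1+6+5+0+9+1+1+7+7+1 = 50

50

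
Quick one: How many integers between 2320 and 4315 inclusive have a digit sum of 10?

75

The integers in [2320, 4315] that have a digit sum of 10: 2323, 2332, 2341, 2350, 2404, 2413, …, 4303, 4312.
75 qualify.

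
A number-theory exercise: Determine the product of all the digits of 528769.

30240

5×2×8×7×6×9 = 30240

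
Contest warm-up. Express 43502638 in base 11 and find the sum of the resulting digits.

28

43502638 in base 11 is 226131A3.
Digit sum: 2+2+6+1+3+1+10+3 = 28.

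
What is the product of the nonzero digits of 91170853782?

9×1×1×7×8×5×3×7×8×2 = 846720

846720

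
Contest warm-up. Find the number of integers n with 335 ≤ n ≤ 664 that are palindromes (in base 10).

The integers in [335, 664] that are palindromes (in base 10): 343, 353, 363, 373, 383, 393, …, 646, 656.
32 qualify.

32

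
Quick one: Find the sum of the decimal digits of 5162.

14

5+1+6+2 = 14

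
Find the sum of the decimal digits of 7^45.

163

7^45 = 107006904423598033356356300384937784807
Sum of its 39 digits: 163.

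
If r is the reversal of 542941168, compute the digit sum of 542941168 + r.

26

Reversal of 542941168 is 861149245; 542941168 + 861149245 = 1404090413.
Digit sum of 1404090413: 1+4+0+4+0+9+0+4+1+3 = 26.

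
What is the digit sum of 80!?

450

80! = 71569457046263802294811533723186532165584657342365752577109445058227039255480148842668944867280814080000000000000000000
Sum of its 119 digits: 450.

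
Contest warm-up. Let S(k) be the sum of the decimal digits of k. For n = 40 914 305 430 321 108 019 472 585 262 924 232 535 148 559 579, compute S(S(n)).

First digit sum: 187.
1+8+7 = 16.

16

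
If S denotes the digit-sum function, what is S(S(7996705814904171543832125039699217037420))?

11

First digit sum: 173.
1+7+3 = 11.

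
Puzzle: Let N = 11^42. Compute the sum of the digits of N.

11^42 = 54763699237492901685126120802225273763666521
Sum of its 44 digits: 190.

190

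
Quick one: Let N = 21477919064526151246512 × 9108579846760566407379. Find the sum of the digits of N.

189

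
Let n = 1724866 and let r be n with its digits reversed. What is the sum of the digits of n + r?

Reversal of 1724866 is 6684271; 1724866 + 6684271 = 8409137.
Digit sum of 8409137: 8+4+0+9+1+3+7 = 32.

32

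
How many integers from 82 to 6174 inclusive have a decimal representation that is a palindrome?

144

The integers in [82, 6174] that have a decimal representation that is a palindrome: 88, 99, 101, 111, 121, 131, …, 6006, 6116.
144 qualify.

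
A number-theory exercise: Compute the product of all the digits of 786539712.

635040

7×8×6×5×3×9×7×1×2 = 635040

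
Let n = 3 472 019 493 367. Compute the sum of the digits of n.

58

3+4+7+2+0+1+9+4+9+3+3+6+7 = 58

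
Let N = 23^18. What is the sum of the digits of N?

23^18 = 3244150909895248285300369
Sum of its 25 digits: 109.

109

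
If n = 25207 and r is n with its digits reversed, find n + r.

95459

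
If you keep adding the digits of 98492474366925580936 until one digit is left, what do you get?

9+8+4+9+2+4+7+4+3+6+6+9+2+5+5+8+0+9+3+6 = 109
1+0+9 = 10
1+0 = 1

1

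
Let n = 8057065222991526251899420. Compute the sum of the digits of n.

8+0+5+7+0+6+5+2+2+2+9+9+1+5+2+6+2+5+1+8+9+9+4+2+0 = 109

109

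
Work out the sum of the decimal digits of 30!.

30! = 265252859812191058636308480000000
Sum of its 33 digits: 117.

117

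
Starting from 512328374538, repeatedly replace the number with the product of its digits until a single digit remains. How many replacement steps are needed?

512328374538 → 4838400 → 0 (2 steps)

2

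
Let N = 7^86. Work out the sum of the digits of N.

7^86 = 4769045228788439966405717081859702655999169022609320640655796073352869649
Sum of its 73 digits: 364.

364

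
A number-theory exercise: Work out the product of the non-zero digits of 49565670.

4×9×5×6×5×6×7 = 226800

226800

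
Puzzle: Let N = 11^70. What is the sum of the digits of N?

367

11^70 = 7897469567994392174328988784504809847540729881935024059662581894710332201
Sum of its 73 digits: 367.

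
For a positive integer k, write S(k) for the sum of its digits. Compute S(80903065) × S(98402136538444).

1891

S(80903065) = 8+0+9+0+3+0+6+5 = 31.
S(98402136538444) = 9+8+4+0+2+1+3+6+5+3+8+4+4+4 = 61.
31 · 61 = 1891.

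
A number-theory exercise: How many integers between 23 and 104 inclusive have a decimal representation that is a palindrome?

8

The integers in [23, 104] that have a decimal representation that is a palindrome: 33, 44, 55, 66, 77, 88, 99, 101.
8 qualify.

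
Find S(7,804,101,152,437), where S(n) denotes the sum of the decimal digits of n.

43

7+8+0+4+1+0+1+1+5+2+4+3+7 = 43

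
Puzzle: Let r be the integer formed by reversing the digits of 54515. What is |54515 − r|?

2970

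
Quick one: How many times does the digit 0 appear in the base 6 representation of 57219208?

57219208 in base 6 is 5402223424.
The digit 0 appears 1 time.

1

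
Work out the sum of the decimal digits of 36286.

25

3+6+2+8+6 = 25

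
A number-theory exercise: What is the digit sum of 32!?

32! = 263130836933693530167218012160000000
Sum of its 36 digits: 108.

108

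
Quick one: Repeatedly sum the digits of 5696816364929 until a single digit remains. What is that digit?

5+6+9+6+8+1+6+3+6+4+9+2+9 = 74
7+4 = 11
1+1 = 2
(Equivalently, 5696816364929 mod 9 = 2.)

2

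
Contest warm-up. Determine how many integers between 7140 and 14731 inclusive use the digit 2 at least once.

2820

The integers in [7140, 14731] that use the digit 2 at least once: 7142, 7152, 7162, 7172, 7182, 7192, …, 14728, 14729.
2820 qualify.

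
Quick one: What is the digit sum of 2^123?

2^123 = 10633823966279326983230456482242756608
Sum of its 38 digits: 170.

170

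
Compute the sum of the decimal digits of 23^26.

23^26 = 254052654154149545721997685422868689
Sum of its 36 digits: 178.

178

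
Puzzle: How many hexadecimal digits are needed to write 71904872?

7

71904872 in base 16 is 4492E68, which has 7 digits.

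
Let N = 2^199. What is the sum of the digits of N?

254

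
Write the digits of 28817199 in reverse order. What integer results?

99171882

Reversing 28817199 gives 99171882.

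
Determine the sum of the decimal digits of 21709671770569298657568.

123

2+1+7+0+9+6+7+1+7+7+0+5+6+9+2+9+8+6+5+7+5+6+8 = 123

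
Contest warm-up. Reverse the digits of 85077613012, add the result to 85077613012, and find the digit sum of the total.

35

Reversal of 85077613012 is 21031677058; 85077613012 + 21031677058 = 106109290070.
Digit sum of 106109290070: 1+0+6+1+0+9+2+9+0+0+7+0 = 35.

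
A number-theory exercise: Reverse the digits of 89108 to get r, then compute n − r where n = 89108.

Reverse of 89108 is 80198.
89108 − 80198 = 8910

8910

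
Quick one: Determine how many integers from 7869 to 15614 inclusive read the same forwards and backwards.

78

The integers in [7869, 15614] that read the same forwards and backwards: 7887, 7997, 8008, 8118, 8228, 8338, …, 15451, 15551.
78 qualify.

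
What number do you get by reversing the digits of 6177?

7716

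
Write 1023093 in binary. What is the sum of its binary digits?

13

1023093 in base 2 is 11111001110001110101.
Digit sum: 1+1+1+1+1+0+0+1+1+1+0+0+0+1+1+1+0+1+0+1 = 13.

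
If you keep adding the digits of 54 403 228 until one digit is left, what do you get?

1

5+4+4+0+3+2+2+8 = 28
2+8 = 10
1+0 = 1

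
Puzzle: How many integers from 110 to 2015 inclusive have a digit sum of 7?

The integers in [110, 2015] that have a digit sum of 7: 115, 124, 133, 142, 151, 160, …, 2005, 2014.
57 qualify.

57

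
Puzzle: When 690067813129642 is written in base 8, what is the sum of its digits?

690067813129642 in base 8 is 23471635667656652.
Digit sum: 2+3+4+7+1+6+3+5+6+6+7+6+5+6+6+5+2 = 80.

80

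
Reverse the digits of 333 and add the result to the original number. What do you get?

666

Reverse of 333 is 333.
333 + 333 = 666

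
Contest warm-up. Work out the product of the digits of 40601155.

0

4×0×6×0×1×1×5×5 = 0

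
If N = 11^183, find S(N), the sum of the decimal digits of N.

11^183 = 37571746543708717595533399210516754205924402693179299730045036528900429449814561980151266739964551610959525564918930727732279070855832626061105343429693485185485435999578019144141106712448131
Sum of its 191 digits: 854.

854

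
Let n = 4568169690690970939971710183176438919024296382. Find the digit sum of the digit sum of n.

First digit sum: 227.
2+2+7 = 11.

11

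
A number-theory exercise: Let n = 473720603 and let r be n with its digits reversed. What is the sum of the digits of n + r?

Reversal of 473720603 is 306027374; 473720603 + 306027374 = 779747977.
Digit sum of 779747977: 7+7+9+7+4+7+9+7+7 = 64.

64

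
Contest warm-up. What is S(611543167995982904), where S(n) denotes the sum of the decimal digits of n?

6+1+1+5+4+3+1+6+7+9+9+5+9+8+2+9+0+4 = 89

89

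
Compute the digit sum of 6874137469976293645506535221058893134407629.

204

6+8+7+4+1+3+7+4+6+9+9+7+6+2+9+3+6+4+5+5+0+6+5+3+5+2+2+1+0+5+8+8+9+3+1+3+4+4+0+7+6+2+9 = 204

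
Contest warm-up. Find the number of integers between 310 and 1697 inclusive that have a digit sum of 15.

112

The integers in [310, 1697] that have a digit sum of 15: 339, 348, 357, 366, 375, 384, …, 1671, 1680.
112 qualify.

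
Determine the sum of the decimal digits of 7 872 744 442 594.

67

7+8+7+2+7+4+4+4+4+2+5+9+4 = 67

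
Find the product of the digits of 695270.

6×9×5×2×7×0 = 0

0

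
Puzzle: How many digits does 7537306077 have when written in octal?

11

7537306077 in base 8 is 70120424735, which has 11 digits.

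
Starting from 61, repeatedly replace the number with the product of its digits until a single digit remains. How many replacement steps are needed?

61 → 6 (1 step)

1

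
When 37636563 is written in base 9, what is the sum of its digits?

37636563 in base 9 is 77733583.
Digit sum: 7+7+7+3+3+5+8+3 = 43.

43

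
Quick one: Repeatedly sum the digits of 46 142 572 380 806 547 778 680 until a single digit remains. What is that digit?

4+6+1+4+2+5+7+2+3+8+0+8+0+6+5+4+7+7+7+8+6+8+0 = 108
1+0+8 = 9

9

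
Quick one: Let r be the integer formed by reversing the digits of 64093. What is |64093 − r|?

25047

Reverse of 64093 is 39046.
|64093 − 39046| = 25047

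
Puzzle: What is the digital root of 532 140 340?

5+3+2+1+4+0+3+4+0 = 22
2+2 = 4

4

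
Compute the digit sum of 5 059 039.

31

5+0+5+9+0+3+9 = 31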